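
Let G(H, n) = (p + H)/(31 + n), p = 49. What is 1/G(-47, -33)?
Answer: -1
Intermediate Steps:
G(H, n) = (49 + H)/(31 + n)
1/G(-47, -33) = 1/((49 - 47)/(31 - 33)) = 1/(2/(-2)) = 1/(-½*2) = 1/(-1) = -1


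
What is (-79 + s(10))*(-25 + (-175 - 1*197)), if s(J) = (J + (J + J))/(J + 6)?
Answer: 244949/8 ≈ 30619.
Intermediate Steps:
s(J) = 3*J/(6 + J) (s(J) = (J + 2*J)/(6 + J) = (3*J)/(6 + J) = 3*J/(6 + J))
(-79 + s(10))*(-25 + (-175 - 1*197)) = (-79 + 3*10/(6 + 10))*(-25 + (-175 - 1*197)) = (-79 + 3*10/16)*(-25 + (-175 - 197)) = (-79 + 3*10*(1/16))*(-25 - 372) = (-79 + 15/8)*(-397) = -617/8*(-397) = 244949/8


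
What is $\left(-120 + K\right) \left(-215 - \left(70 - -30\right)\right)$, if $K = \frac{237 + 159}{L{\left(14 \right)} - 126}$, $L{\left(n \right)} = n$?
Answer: $\frac{155655}{4} \approx 38914.0$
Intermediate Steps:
$K = - \frac{99}{28}$ ($K = \frac{237 + 159}{14 - 126} = \frac{396}{-112} = 396 \left(- \frac{1}{112}\right) = - \frac{99}{28} \approx -3.5357$)
$\left(-120 + K\right) \left(-215 - \left(70 - -30\right)\right) = \left(-120 - \frac{99}{28}\right) \left(-215 - \left(70 - -30\right)\right) = - \frac{3459 \left(-215 - \left(70 + 30\right)\right)}{28} = - \frac{3459 \left(-215 - 100\right)}{28} = \left(- \frac{3459}{28}\right) \left(-315\right) = \frac{155655}{4}$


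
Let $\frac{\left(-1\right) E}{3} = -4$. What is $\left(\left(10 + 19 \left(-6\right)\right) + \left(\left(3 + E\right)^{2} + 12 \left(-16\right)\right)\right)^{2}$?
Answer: $5041$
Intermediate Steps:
$E = 12$ ($E = \left(-3\right) \left(-4\right) = 12$)
$\left(\left(10 + 19 \left(-6\right)\right) + \left(\left(3 + E\right)^{2} + 12 \left(-16\right)\right)\right)^{2} = \left(\left(10 + 19 \left(-6\right)\right) + \left(\left(3 + 12\right)^{2} + 12 \left(-16\right)\right)\right)^{2} = \left(\left(10 - 114\right) - \left(192 - 15^{2}\right)\right)^{2} = \left(-104 + \left(225 - 192\right)\right)^{2} = \left(-104 + 33\right)^{2} = \left(-71\right)^{2} = 5041$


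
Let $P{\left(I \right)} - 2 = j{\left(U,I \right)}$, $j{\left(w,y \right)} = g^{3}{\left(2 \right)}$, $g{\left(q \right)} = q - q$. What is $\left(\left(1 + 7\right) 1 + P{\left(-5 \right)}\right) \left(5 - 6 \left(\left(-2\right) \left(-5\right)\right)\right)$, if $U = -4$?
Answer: $-550$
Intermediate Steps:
$g{\left(q \right)} = 0$
$j{\left(w,y \right)} = 0$ ($j{\left(w,y \right)} = 0^{3} = 0$)
$P{\left(I \right)} = 2$ ($P{\left(I \right)} = 2 + 0 = 2$)
$\left(\left(1 + 7\right) 1 + P{\left(-5 \right)}\right) \left(5 - 6 \left(\left(-2\right) \left(-5\right)\right)\right) = \left(\left(1 + 7\right) 1 + 2\right) \left(5 - 6 \left(\left(-2\right) \left(-5\right)\right)\right) = \left(8 \cdot 1 + 2\right) \left(5 - 60\right) = \left(8 + 2\right) \left(5 - 60\right) = 10 \left(-55\right) = -550$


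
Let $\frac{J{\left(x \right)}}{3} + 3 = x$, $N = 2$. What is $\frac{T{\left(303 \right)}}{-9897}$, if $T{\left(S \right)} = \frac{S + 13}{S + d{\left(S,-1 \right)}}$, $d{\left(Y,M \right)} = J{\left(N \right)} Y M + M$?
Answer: $- \frac{316}{11985267} \approx -2.6366 \cdot 10^{-5}$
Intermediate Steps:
$J{\left(x \right)} = -9 + 3 x$
$d{\left(Y,M \right)} = M - 3 M Y$ ($d{\left(Y,M \right)} = \left(-9 + 3 \cdot 2\right) Y M + M = \left(-9 + 6\right) Y M + M = - 3 Y M + M = - 3 M Y + M = M - 3 M Y$)
$T{\left(S \right)} = \frac{13 + S}{-1 + 4 S}$ ($T{\left(S \right)} = \frac{S + 13}{S - \left(1 - 3 S\right)} = \frac{13 + S}{S + \left(-1 + 3 S\right)} = \frac{13 + S}{-1 + 4 S}$)
$\frac{T{\left(303 \right)}}{-9897} = \frac{\frac{1}{-1 + 4 \cdot 303} \left(13 + 303\right)}{-9897} = \frac{1}{-1 + 1212} \cdot 316 \left(- \frac{1}{9897}\right) = \frac{1}{1211} \cdot 316 \left(- \frac{1}{9897}\right) = \frac{316}{1211} \left(- \frac{1}{9897}\right) = - \frac{316}{11985267}$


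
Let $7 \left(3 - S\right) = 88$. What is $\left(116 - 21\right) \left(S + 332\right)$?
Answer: $\frac{214415}{7} \approx 30631.0$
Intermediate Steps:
$S = - \frac{67}{7}$ ($S = 3 - \frac{88}{7} = - \frac{67}{7} \approx -9.5714$)
$\left(116 - 21\right) \left(S + 332\right) = \left(116 - 21\right) \left(- \frac{67}{7} + 332\right) = 95 \cdot \frac{2257}{7} = \frac{214415}{7}$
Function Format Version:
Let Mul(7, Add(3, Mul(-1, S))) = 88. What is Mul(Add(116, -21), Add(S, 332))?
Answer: Rational(214415, 7) ≈ 30631.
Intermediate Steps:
S = Rational(-67, 7) (S = Add(3, Mul(Rational(-1, 7), 88)) = Add(3, Rational(-88, 7)) = Rational(-67, 7) ≈ -9.5714)
Mul(Add(116, -21), Add(S, 332)) = Mul(Add(116, -21), Add(Rational(-67, 7), 332)) = Mul(95, Rational(2257, 7)) = Rational(214415, 7)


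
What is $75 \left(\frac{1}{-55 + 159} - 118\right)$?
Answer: $- \frac{920325}{104} \approx -8849.3$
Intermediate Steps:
$75 \left(\frac{1}{-55 + 159} - 118\right) = 75 \left(\frac{1}{104} - 118\right) = 75 \left(- \frac{12271}{104}\right) = - \frac{920325}{104}$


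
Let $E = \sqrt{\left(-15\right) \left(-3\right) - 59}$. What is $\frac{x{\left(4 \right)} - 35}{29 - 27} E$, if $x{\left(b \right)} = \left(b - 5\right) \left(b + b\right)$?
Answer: $- \frac{43 i \sqrt{14}}{2} \approx - 80.446 i$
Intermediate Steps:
$x{\left(b \right)} = 2 b \left(-5 + b\right)$ ($x{\left(b \right)} = \left(-5 + b\right) 2 b = 2 b \left(-5 + b\right)$)
$E = i \sqrt{14}$ ($E = \sqrt{45 - 59} = \sqrt{-14} = i \sqrt{14} \approx 3.7417 i$)
$\frac{x{\left(4 \right)} - 35}{29 - 27} E = \frac{2 \cdot 4 \left(-5 + 4\right) - 35}{29 - 27} i \sqrt{14} = \frac{2 \cdot 4 \left(-1\right) - 35}{2} i \sqrt{14} = \left(-8 - 35\right) \frac{1}{2} i \sqrt{14} = \left(-43\right) \frac{1}{2} i \sqrt{14} = - \frac{43 i \sqrt{14}}{2}$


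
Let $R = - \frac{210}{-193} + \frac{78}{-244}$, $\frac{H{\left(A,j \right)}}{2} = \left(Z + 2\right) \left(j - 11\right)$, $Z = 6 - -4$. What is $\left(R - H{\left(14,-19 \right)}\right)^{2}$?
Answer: $\frac{288022070691369}{554414116} \approx 5.1951 \cdot 10^{5}$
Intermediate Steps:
$Z = 10$ ($Z = 6 + 4 = 10$)
$H{\left(A,j \right)} = -264 + 24 j$ ($H{\left(A,j \right)} = 2 \left(10 + 2\right) \left(j - 11\right) = 2 \cdot 12 \left(-11 + j\right) = 2 \left(-132 + 12 j\right) = -264 + 24 j$)
$R = \frac{18093}{23546}$ ($R = \left(-210\right) \left(- \frac{1}{193}\right) + 78 \left(- \frac{1}{244}\right) = \frac{210}{193} - \frac{39}{122} = \frac{18093}{23546} \approx 0.76841$)
$\left(R - H{\left(14,-19 \right)}\right)^{2} = \left(\frac{18093}{23546} - \left(-264 + 24 \left(-19\right)\right)\right)^{2} = \left(\frac{18093}{23546} - \left(-264 - 456\right)\right)^{2} = \left(\frac{18093}{23546} - -720\right)^{2} = \left(\frac{18093}{23546} + 720\right)^{2} = \left(\frac{16971213}{23546}\right)^{2} = \frac{288022070691369}{554414116}$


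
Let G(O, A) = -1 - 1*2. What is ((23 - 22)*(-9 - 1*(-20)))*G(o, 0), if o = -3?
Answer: -33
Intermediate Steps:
G(O, A) = -3 (G(O, A) = -1 - 2 = -3)
((23 - 22)*(-9 - 1*(-20)))*G(o, 0) = ((23 - 22)*(-9 - 1*(-20)))*(-3) = (1*(-9 + 20))*(-3) = (1*11)*(-3) = 11*(-3) = -33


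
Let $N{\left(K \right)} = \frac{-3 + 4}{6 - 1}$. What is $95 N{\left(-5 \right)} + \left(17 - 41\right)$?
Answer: $-5$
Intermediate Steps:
$N{\left(K \right)} = \frac{1}{5}$ ($N{\left(K \right)} = 1 \cdot \frac{1}{5} = \frac{1}{5}$)
$95 N{\left(-5 \right)} + \left(17 - 41\right) = 95 \cdot \frac{1}{5} + \left(17 - 41\right) = 19 - 24 = -5$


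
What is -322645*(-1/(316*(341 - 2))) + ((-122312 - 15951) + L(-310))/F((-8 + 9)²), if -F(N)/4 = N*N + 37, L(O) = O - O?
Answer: 195530627/214248 ≈ 912.64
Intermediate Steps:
L(O) = 0
F(N) = -148 - 4*N² (F(N) = -4*(N*N + 37) = -4*(N² + 37) = -4*(37 + N²) = -148 - 4*N²)
-322645*(-1/(316*(341 - 2))) + ((-122312 - 15951) + L(-310))/F((-8 + 9)²) = -322645*(-1/(316*(341 - 2))) + ((-122312 - 15951) + 0)/(-148 - 4*(-8 + 9)⁴) = -322645/(339*(-316)) + (-138263 + 0)/(-148 - 4*(1²)²) = -322645/(-107124) - 138263/(-148 - 4*1²) = -322645*(-1/107124) - 138263/(-148 - 4*1) = 322645/107124 - 138263/(-148 - 4) = 322645/107124 - 138263/(-152) = 322645/107124 - 138263*(-1/152) = 322645/107124 + 7277/8 = 195530627/214248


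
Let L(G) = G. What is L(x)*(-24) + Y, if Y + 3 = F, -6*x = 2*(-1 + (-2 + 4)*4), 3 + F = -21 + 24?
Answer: 53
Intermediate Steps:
F = 0 (F = -3 + (-21 + 24) = -3 + 3 = 0)
x = -7/3 (x = -(-1 + (-2 + 4)*4)/3 = -(-1 + 2*4)/3 = -(-1 + 8)/3 = -7/3 ≈ -2.3333)
Y = -3 (Y = -3 + 0 = -3)
L(x)*(-24) + Y = -7/3*(-24) - 3 = 56 - 3 = 53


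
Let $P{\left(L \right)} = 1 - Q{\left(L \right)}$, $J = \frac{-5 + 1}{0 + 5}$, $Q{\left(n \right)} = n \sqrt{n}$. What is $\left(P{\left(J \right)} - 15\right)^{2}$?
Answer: $\frac{24436}{125} - \frac{224 i \sqrt{5}}{25} \approx 195.49 - 20.035 i$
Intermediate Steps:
$Q{\left(n \right)} = n^{\frac{3}{2}}$
$J = - \frac{4}{5} \approx -0.8$
$P{\left(L \right)} = 1 - L^{\frac{3}{2}}$
$\left(P{\left(J \right)} - 15\right)^{2} = \left(\left(1 - \left(- \frac{4}{5}\right)^{\frac{3}{2}}\right) - 15\right)^{2} = \left(\left(1 - - \frac{8 i \sqrt{5}}{25}\right) - 15\right)^{2} = \left(\left(1 + \frac{8 i \sqrt{5}}{25}\right) - 15\right)^{2} = \left(-14 + \frac{8 i \sqrt{5}}{25}\right)^{2}$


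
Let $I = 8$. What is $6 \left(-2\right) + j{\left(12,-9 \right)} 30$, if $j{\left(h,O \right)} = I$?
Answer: $228$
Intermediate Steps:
$j{\left(h,O \right)} = 8$
$6 \left(-2\right) + j{\left(12,-9 \right)} 30 = 6 \left(-2\right) + 8 \cdot 30 = -12 + 240 = 228$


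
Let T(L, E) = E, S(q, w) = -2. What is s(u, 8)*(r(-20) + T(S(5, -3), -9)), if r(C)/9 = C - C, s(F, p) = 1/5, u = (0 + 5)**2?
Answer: -9/5 ≈ -1.8000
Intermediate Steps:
u = 25 (u = 5**2 = 25)
s(F, p) = 1/5
r(C) = 0 (r(C) = 9*(C - C) = 9*0 = 0)
s(u, 8)*(r(-20) + T(S(5, -3), -9)) = (0 - 9)/5 = (1/5)*(-9) = -9/5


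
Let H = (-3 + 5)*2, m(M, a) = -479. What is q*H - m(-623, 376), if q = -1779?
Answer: -6637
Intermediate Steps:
H = 4 (H = 2*2 = 4)
q*H - m(-623, 376) = -1779*4 - 1*(-479) = -7116 + 479 = -6637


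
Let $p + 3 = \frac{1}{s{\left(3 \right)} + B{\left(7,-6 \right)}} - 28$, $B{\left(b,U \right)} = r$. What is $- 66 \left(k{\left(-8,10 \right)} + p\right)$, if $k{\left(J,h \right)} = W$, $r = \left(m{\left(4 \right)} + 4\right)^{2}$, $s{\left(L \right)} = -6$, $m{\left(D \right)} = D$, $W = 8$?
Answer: $\frac{43989}{29} \approx 1516.9$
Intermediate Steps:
$r = 64$ ($r = \left(4 + 4\right)^{2} = 8^{2} = 64$)
$B{\left(b,U \right)} = 64$
$k{\left(J,h \right)} = 8$
$p = - \frac{1797}{58}$ ($p = -3 - \left(28 - \frac{1}{-6 + 64}\right) = -3 - \left(28 - \frac{1}{58}\right) = -3 + \left(\frac{1}{58} - 28\right) = -3 - \frac{1623}{58} = - \frac{1797}{58} \approx -30.983$)
$- 66 \left(k{\left(-8,10 \right)} + p\right) = - 66 \left(8 - \frac{1797}{58}\right) = \left(-66\right) \left(- \frac{1333}{58}\right) = \frac{43989}{29}$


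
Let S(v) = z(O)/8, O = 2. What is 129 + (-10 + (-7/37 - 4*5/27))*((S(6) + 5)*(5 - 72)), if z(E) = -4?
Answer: 760211/222 ≈ 3424.4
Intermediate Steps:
S(v) = -½ (S(v) = -4/8 = -4*⅛ = -½)
129 + (-10 + (-7/37 - 4*5/27))*((S(6) + 5)*(5 - 72)) = 129 + (-10 + (-7/37 - 4*5/27))*((-½ + 5)*(5 - 72)) = 129 + (-10 + (-7*1/37 - 20*1/27))*((9/2)*(-67)) = 129 + (-10 + (-7/37 - 20/27))*(-603/2) = 129 + (-10 - 929/999)*(-603/2) = 129 - 10919/999*(-603/2) = 129 + 731573/222 = 760211/222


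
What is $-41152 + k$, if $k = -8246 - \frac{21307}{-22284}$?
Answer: $- \frac{1100763725}{22284} \approx -49397.0$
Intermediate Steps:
$k = - \frac{183732557}{22284}$ ($k = -8246 - - \frac{21307}{22284} = -8246 + \frac{21307}{22284} = - \frac{183732557}{22284} \approx -8245.0$)
$-41152 + k = -41152 - \frac{183732557}{22284} = - \frac{1100763725}{22284}$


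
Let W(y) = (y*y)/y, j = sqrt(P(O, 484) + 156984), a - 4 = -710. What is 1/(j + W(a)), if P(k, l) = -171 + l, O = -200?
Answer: -706/341139 - sqrt(157297)/341139 ≈ -0.0032321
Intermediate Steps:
a = -706 (a = 4 - 710 = -706)
j = sqrt(157297) (j = sqrt((-171 + 484) + 156984) = sqrt(313 + 156984) = sqrt(157297) ≈ 396.61)
W(y) = y (W(y) = y**2/y = y)
1/(j + W(a)) = 1/(sqrt(157297) - 706) = 1/(-706 + sqrt(157297))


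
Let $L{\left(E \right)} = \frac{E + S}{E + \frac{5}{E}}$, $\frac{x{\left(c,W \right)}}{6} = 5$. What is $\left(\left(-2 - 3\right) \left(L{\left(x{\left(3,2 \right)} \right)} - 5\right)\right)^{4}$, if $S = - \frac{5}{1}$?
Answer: $\frac{203080312890625}{1073283121} \approx 1.8921 \cdot 10^{5}$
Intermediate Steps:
$S = -5$ ($S = \left(-5\right) 1 = -5$)
$x{\left(c,W \right)} = 30$ ($x{\left(c,W \right)} = 6 \cdot 5 = 30$)
$L{\left(E \right)} = \frac{-5 + E}{E + \frac{5}{E}}$ ($L{\left(E \right)} = \frac{E - 5}{E + \frac{5}{E}} = \frac{-5 + E}{E + \frac{5}{E}}$)
$\left(\left(-2 - 3\right) \left(L{\left(x{\left(3,2 \right)} \right)} - 5\right)\right)^{4} = \left(\left(-2 - 3\right) \left(\frac{30 \left(-5 + 30\right)}{5 + 30^{2}} - 5\right)\right)^{4} = \left(- 5 \left(30 \frac{1}{5 + 900} \cdot 25 - 5\right)\right)^{4} = \left(- 5 \left(30 \cdot \frac{1}{905} \cdot 25 - 5\right)\right)^{4} = \left(- 5 \left(\frac{150}{181} - 5\right)\right)^{4} = \left(\left(-5\right) \left(- \frac{755}{181}\right)\right)^{4} = \left(\frac{3775}{181}\right)^{4} = \frac{203080312890625}{1073283121}$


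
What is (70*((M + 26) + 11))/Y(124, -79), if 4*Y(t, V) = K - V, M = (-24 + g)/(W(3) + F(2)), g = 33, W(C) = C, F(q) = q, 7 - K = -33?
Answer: 1552/17 ≈ 91.294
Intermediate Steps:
K = 40 (K = 7 - 1*(-33) = 7 + 33 = 40)
M = 9/5 (M = (-24 + 33)/(3 + 2) = 9/5 ≈ 1.8000)
Y(t, V) = 10 - V/4 (Y(t, V) = (40 - V)/4 = 10 - V/4)
(70*((M + 26) + 11))/Y(124, -79) = (70*((9/5 + 26) + 11))/(10 - ¼*(-79)) = (70*(139/5 + 11))/(10 + 79/4) = (70*(194/5))/(119/4) = 2716*(4/119) = 1552/17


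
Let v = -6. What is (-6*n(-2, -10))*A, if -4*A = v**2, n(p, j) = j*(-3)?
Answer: 1620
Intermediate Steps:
n(p, j) = -3*j
A = -9 (A = -1/4*(-6)**2 = -1/4*36 = -9)
(-6*n(-2, -10))*A = -(-18)*(-10)*(-9) = -6*30*(-9) = -180*(-9) = 1620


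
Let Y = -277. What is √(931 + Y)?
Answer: √654 ≈ 25.573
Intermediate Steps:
√(931 + Y) = √(931 - 277) = √654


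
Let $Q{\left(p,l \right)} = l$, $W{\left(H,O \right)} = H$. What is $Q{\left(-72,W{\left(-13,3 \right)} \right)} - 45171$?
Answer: $-45184$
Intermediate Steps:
$Q{\left(-72,W{\left(-13,3 \right)} \right)} - 45171 = -13 - 45171 = -45184$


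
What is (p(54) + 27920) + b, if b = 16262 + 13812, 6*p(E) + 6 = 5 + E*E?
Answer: 350879/6 ≈ 58480.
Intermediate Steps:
p(E) = -1/6 + E**2/6 (p(E) = -1 + (5 + E*E)/6 = -1 + (5 + E**2)/6 = -1 + (5/6 + E**2/6) = -1/6 + E**2/6)
b = 30074
(p(54) + 27920) + b = ((-1/6 + (1/6)*54**2) + 27920) + 30074 = ((-1/6 + (1/6)*2916) + 27920) + 30074 = ((-1/6 + 486) + 27920) + 30074 = (2915/6 + 27920) + 30074 = 170435/6 + 30074 = 350879/6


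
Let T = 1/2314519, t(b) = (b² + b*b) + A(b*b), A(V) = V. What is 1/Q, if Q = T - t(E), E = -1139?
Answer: -2314519/9008022310796 ≈ -2.5694e-7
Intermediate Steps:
t(b) = 3*b² (t(b) = (b² + b*b) + b*b = (b² + b²) + b² = 2*b² + b² = 3*b²)
T = 1/2314519 ≈ 4.3206e-7
Q = -9008022310796/2314519 (Q = 1/2314519 - 3*(-1139)² = 1/2314519 - 3*1297321 = 1/2314519 - 1*3891963 = 1/2314519 - 3891963 = -9008022310796/2314519 ≈ -3.8920e+6)
1/Q = 1/(-9008022310796/2314519) = -2314519/9008022310796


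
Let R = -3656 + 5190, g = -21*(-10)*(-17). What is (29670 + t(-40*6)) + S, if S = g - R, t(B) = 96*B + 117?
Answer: 1643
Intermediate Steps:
g = -3570 (g = 210*(-17) = -3570)
t(B) = 117 + 96*B
R = 1534
S = -5104 (S = -3570 - 1*1534 = -3570 - 1534 = -5104)
(29670 + t(-40*6)) + S = (29670 + (117 + 96*(-40*6))) - 5104 = (29670 + (117 + 96*(-240))) - 5104 = (29670 + (117 - 23040)) - 5104 = (29670 - 22923) - 5104 = 6747 - 5104 = 1643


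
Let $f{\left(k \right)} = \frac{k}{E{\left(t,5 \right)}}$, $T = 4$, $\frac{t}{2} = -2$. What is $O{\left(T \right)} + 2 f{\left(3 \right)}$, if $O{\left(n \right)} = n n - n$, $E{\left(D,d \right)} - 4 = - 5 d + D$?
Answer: $\frac{294}{25} \approx 11.76$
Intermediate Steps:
$t = -4$ ($t = 2 \left(-2\right) = -4$)
$E{\left(D,d \right)} = 4 + D - 5 d$ ($E{\left(D,d \right)} = 4 + \left(- 5 d + D\right) = 4 + \left(D - 5 d\right) = 4 + D - 5 d$)
$O{\left(n \right)} = n^{2} - n$
$f{\left(k \right)} = - \frac{k}{25}$ ($f{\left(k \right)} = \frac{k}{4 - 4 - 25} = \frac{k}{-25} = k \left(- \frac{1}{25}\right) = - \frac{k}{25}$)
$O{\left(T \right)} + 2 f{\left(3 \right)} = 4 \left(-1 + 4\right) + 2 \left(\left(- \frac{1}{25}\right) 3\right) = 4 \cdot 3 + 2 \left(- \frac{3}{25}\right) = 12 - \frac{6}{25} = \frac{294}{25}$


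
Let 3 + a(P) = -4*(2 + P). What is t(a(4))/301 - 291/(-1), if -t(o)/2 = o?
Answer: 87645/301 ≈ 291.18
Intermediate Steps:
a(P) = -11 - 4*P (a(P) = -3 - 4*(2 + P) = -3 + (-8 - 4*P) = -11 - 4*P)
t(o) = -2*o
t(a(4))/301 - 291/(-1) = -2*(-11 - 4*4)/301 - 291/(-1) = -2*(-11 - 16)*(1/301) - 291*(-1) = -2*(-27)*(1/301) + 291 = 54*(1/301) + 291 = 54/301 + 291 = 87645/301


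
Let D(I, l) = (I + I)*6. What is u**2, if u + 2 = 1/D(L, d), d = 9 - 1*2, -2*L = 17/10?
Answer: 11449/2601 ≈ 4.4018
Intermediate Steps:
L = -17/20 (L = -17/(2*10) = -1/2*17/10 = -17/20 ≈ -0.85000)
d = 7 (d = 9 - 2 = 7)
D(I, l) = 12*I (D(I, l) = (2*I)*6 = 12*I)
u = -107/51 (u = -2 + 1/(12*(-17/20)) = -2 + 1/(-51/5) = -2 - 5/51 = -107/51 ≈ -2.0980)
u**2 = (-107/51)**2 = 11449/2601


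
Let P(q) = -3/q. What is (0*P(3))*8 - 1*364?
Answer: -364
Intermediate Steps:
(0*P(3))*8 - 1*364 = (0*(-3/3))*8 - 1*364 = (0*(-3*⅓))*8 - 364 = (0*(-1))*8 - 364 = 0*8 - 364 = 0 - 364 = -364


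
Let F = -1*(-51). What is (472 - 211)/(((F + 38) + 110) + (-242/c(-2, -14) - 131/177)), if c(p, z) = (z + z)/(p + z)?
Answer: 323379/74308 ≈ 4.3519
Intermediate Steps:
F = 51
c(p, z) = 2*z/(p + z) (c(p, z) = (2*z)/(p + z) = 2*z/(p + z))
(472 - 211)/(((F + 38) + 110) + (-242/c(-2, -14) - 131/177)) = (472 - 211)/(((51 + 38) + 110) + (-242/(2*(-14)/(-2 - 14)) - 131/177)) = 261/((89 + 110) + (-242/(2*(-14)/(-16)) - 131*1/177)) = 261/(199 + (-242/(2*(-14)*(-1/16)) - 131/177)) = 261/(199 + (-242/7/4 - 131/177)) = 261/(199 + (-242*4/7 - 131/177)) = 261/(199 + (-968/7 - 131/177)) = 261/(199 - 172253/1239) = 261/(74308/1239) = 261*(1239/74308) = 323379/74308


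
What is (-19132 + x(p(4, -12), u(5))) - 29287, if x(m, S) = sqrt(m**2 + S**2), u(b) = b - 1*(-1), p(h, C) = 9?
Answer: -48419 + 3*sqrt(13) ≈ -48408.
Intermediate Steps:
u(b) = 1 + b (u(b) = b + 1 = 1 + b)
x(m, S) = sqrt(S**2 + m**2)
(-19132 + x(p(4, -12), u(5))) - 29287 = (-19132 + sqrt((1 + 5)**2 + 9**2)) - 29287 = (-19132 + sqrt(6**2 + 81)) - 29287 = (-19132 + sqrt(36 + 81)) - 29287 = (-19132 + sqrt(117)) - 29287 = (-19132 + 3*sqrt(13)) - 29287 = -48419 + 3*sqrt(13)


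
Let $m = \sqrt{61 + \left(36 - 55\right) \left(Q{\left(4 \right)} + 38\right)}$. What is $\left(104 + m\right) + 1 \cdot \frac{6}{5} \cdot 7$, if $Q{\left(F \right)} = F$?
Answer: $\frac{562}{5} + i \sqrt{737} \approx 112.4 + 27.148 i$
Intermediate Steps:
$m = i \sqrt{737}$ ($m = \sqrt{61 + \left(36 - 55\right) \left(4 + 38\right)} = \sqrt{61 - 798} = \sqrt{-737} = i \sqrt{737} \approx 27.148 i$)
$\left(104 + m\right) + 1 \cdot \frac{6}{5} \cdot 7 = \left(104 + i \sqrt{737}\right) + 1 \cdot \frac{6}{5} \cdot 7 = \left(104 + i \sqrt{737}\right) + \frac{6}{5} \cdot 7 = \left(104 + i \sqrt{737}\right) + \frac{42}{5} = \frac{562}{5} + i \sqrt{737}$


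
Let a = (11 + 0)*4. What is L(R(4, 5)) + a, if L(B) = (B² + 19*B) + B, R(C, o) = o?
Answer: 169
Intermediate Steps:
a = 44 (a = 11*4 = 44)
L(B) = B² + 20*B
L(R(4, 5)) + a = 5*(20 + 5) + 44 = 5*25 + 44 = 125 + 44 = 169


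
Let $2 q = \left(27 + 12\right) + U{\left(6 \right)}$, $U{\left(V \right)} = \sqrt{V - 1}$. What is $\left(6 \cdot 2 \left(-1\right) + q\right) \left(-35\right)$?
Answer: $- \frac{525}{2} - \frac{35 \sqrt{5}}{2} \approx -301.63$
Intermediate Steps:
$U{\left(V \right)} = \sqrt{-1 + V}$
$q = \frac{39}{2} + \frac{\sqrt{5}}{2}$ ($q = \frac{\left(27 + 12\right) + \sqrt{-1 + 6}}{2} = \frac{39 + \sqrt{5}}{2} = \frac{39}{2} + \frac{\sqrt{5}}{2} \approx 20.618$)
$\left(6 \cdot 2 \left(-1\right) + q\right) \left(-35\right) = \left(6 \cdot 2 \left(-1\right) + \left(\frac{39}{2} + \frac{\sqrt{5}}{2}\right)\right) \left(-35\right) = \left(12 \left(-1\right) + \left(\frac{39}{2} + \frac{\sqrt{5}}{2}\right)\right) \left(-35\right) = \left(-12 + \left(\frac{39}{2} + \frac{\sqrt{5}}{2}\right)\right) \left(-35\right) = \left(\frac{15}{2} + \frac{\sqrt{5}}{2}\right) \left(-35\right) = - \frac{525}{2} - \frac{35 \sqrt{5}}{2}$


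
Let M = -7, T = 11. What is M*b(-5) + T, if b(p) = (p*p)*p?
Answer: 886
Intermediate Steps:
b(p) = p³ (b(p) = p²*p = p³)
M*b(-5) + T = -7*(-5)³ + 11 = -7*(-125) + 11 = 875 + 11 = 886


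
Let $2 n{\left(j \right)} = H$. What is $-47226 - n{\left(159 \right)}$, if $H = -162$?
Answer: $-47145$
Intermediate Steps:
$n{\left(j \right)} = -81$ ($n{\left(j \right)} = \frac{1}{2} \left(-162\right) = -81$)
$-47226 - n{\left(159 \right)} = -47226 - -81 = -47226 + 81 = -47145$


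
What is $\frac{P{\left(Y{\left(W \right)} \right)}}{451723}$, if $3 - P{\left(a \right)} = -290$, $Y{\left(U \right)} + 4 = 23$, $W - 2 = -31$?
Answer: $\frac{293}{451723} \approx 0.00064863$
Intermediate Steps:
$W = -29$ ($W = 2 - 31 = -29$)
$Y{\left(U \right)} = 19$ ($Y{\left(U \right)} = -4 + 23 = 19$)
$P{\left(a \right)} = 293$ ($P{\left(a \right)} = 3 - -290 = 3 + 290 = 293$)
$\frac{P{\left(Y{\left(W \right)} \right)}}{451723} = \frac{293}{451723}$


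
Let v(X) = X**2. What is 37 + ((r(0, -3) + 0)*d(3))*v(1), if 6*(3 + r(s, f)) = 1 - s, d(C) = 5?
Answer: 137/6 ≈ 22.833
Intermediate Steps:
r(s, f) = -17/6 - s/6 (r(s, f) = -3 + (1 - s)/6 = -3 + (1/6 - s/6) = -17/6 - s/6)
37 + ((r(0, -3) + 0)*d(3))*v(1) = 37 + (((-17/6 - 1/6*0) + 0)*5)*1**2 = 37 + (((-17/6 + 0) + 0)*5)*1 = 37 + ((-17/6 + 0)*5)*1 = 37 - 17/6*5*1 = 37 - 85/6*1 = 37 - 85/6 = 137/6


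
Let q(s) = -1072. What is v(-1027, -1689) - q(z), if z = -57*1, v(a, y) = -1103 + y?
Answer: -1720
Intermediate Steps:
z = -57
v(-1027, -1689) - q(z) = (-1103 - 1689) - 1*(-1072) = -2792 + 1072 = -1720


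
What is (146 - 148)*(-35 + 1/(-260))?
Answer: 9101/130 ≈ 70.008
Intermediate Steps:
(146 - 148)*(-35 + 1/(-260)) = -2*(-35 - 1/260) = -2*(-9101/260) = 9101/130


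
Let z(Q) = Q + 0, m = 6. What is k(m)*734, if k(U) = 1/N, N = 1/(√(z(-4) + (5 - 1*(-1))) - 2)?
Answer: -1468 + 734*√2 ≈ -429.97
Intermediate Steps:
z(Q) = Q
N = 1/(-2 + √2) (N = 1/(√(-4 + (5 - 1*(-1))) - 2) = 1/(√(-4 + (5 + 1)) - 2) = 1/(√(-4 + 6) - 2) = 1/(√2 - 2) = 1/(-2 + √2) ≈ -1.7071)
k(U) = 1/(-1 - √2/2)
k(m)*734 = (-2 + √2)*734 = -1468 + 734*√2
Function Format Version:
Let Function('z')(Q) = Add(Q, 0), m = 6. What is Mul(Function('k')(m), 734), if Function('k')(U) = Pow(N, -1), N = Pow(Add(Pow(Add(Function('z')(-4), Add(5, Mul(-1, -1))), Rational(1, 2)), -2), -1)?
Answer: Add(-1468, Mul(734, Pow(2, Rational(1, 2)))) ≈ -429.97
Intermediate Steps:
Function('z')(Q) = Q
N = Pow(Add(-2, Pow(2, Rational(1, 2))), -1) (N = Pow(Add(Pow(Add(-4, Add(5, Mul(-1, -1))), Rational(1, 2)), -2), -1) = Pow(Add(Pow(Add(-4, Add(5, 1)), Rational(1, 2)), -2), -1) = Pow(Add(Pow(Add(-4, 6), Rational(1, 2)), -2), -1) = Pow(Add(Pow(2, Rational(1, 2)), -2), -1) = Pow(Add(-2, Pow(2, Rational(1, 2))), -1) ≈ -1.7071)
Function('k')(U) = Pow(Add(-1, Mul(Rational(-1, 2), Pow(2, Rational(1, 2)))), -1)
Mul(Function('k')(m), 734) = Mul(Add(-2, Pow(2, Rational(1, 2))), 734) = Add(-1468, Mul(734, Pow(2, Rational(1, 2))))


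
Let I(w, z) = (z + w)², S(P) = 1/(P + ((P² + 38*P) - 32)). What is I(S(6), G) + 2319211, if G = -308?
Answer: 136742717693/56644 ≈ 2.4141e+6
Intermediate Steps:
S(P) = 1/(-32 + P² + 39*P) (S(P) = 1/(P + (-32 + P² + 38*P)) = 1/(-32 + P² + 39*P))
I(w, z) = (w + z)²
I(S(6), G) + 2319211 = (1/(-32 + 6² + 39*6) - 308)² + 2319211 = (1/(-32 + 36 + 234) - 308)² + 2319211 = (1/238 - 308)² + 2319211 = (-73303/238)² + 2319211 = 5373329809/56644 + 2319211 = 136742717693/56644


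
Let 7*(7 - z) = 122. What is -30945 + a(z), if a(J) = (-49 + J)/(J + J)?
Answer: -2258777/73 ≈ -30942.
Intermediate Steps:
z = -73/7 (z = 7 - 1/7*122 = 7 - 122/7 = -73/7 ≈ -10.429)
a(J) = (-49 + J)/(2*J) (a(J) = (-49 + J)/((2*J)) = (-49 + J)*(1/(2*J)) = (-49 + J)/(2*J))
-30945 + a(z) = -30945 + (-49 - 73/7)/(2*(-73/7)) = -30945 + (1/2)*(-7/73)*(-416/7) = -30945 + 208/73 = -2258777/73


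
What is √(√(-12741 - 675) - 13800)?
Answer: √(-13800 + 2*I*√3354) ≈ 0.493 + 117.47*I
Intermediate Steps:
√(√(-12741 - 675) - 13800) = √(√(-13416) - 13800) = √(2*I*√3354 - 13800) = √(-13800 + 2*I*√3354)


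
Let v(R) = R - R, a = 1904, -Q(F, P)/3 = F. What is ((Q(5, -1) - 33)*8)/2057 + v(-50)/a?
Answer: -384/2057 ≈ -0.18668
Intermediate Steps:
Q(F, P) = -3*F
v(R) = 0
((Q(5, -1) - 33)*8)/2057 + v(-50)/a = ((-3*5 - 33)*8)/2057 + 0/1904 = ((-15 - 33)*8)*(1/2057) + 0*(1/1904) = -48*8*(1/2057) + 0 = -384*1/2057 + 0 = -384/2057 + 0 = -384/2057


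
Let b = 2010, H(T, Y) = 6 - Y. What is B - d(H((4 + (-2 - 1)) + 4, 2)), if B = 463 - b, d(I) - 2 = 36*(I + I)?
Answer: -1837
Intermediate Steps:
d(I) = 2 + 72*I (d(I) = 2 + 36*(I + I) = 2 + 36*(2*I) = 2 + 72*I)
B = -1547 (B = 463 - 1*2010 = 463 - 2010 = -1547)
B - d(H((4 + (-2 - 1)) + 4, 2)) = -1547 - (2 + 72*(6 - 1*2)) = -1547 - (2 + 72*(6 - 2)) = -1547 - (2 + 72*4) = -1547 - (2 + 288) = -1547 - 1*290 = -1547 - 290 = -1837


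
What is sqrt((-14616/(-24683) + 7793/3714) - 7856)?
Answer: I*sqrt(65998247380732667598)/91672662 ≈ 88.619*I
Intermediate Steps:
sqrt((-14616/(-24683) + 7793/3714) - 7856) = sqrt((-14616*(-1/24683) + 7793*(1/3714)) - 7856) = sqrt((14616/24683 + 7793/3714) - 7856) = sqrt(246638443/91672662 - 7856) = sqrt(-719933794229/91672662) = I*sqrt(65998247380732667598)/91672662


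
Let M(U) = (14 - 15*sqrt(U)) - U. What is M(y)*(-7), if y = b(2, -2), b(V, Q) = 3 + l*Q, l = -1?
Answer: -63 + 105*sqrt(5) ≈ 171.79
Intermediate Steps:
b(V, Q) = 3 - Q
y = 5 (y = 3 - 1*(-2) = 3 + 2 = 5)
M(U) = 14 - U - 15*sqrt(U)
M(y)*(-7) = (14 - 1*5 - 15*sqrt(5))*(-7) = (14 - 5 - 15*sqrt(5))*(-7) = (9 - 15*sqrt(5))*(-7) = -63 + 105*sqrt(5)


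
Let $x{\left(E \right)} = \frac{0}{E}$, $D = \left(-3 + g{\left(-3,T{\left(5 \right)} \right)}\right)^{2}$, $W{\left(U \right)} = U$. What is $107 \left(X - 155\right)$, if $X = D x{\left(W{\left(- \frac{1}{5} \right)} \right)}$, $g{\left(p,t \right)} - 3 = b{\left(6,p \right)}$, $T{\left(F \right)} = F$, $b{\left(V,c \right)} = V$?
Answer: $-16585$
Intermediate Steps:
$g{\left(p,t \right)} = 9$ ($g{\left(p,t \right)} = 3 + 6 = 9$)
$D = 36$ ($D = \left(-3 + 9\right)^{2} = 6^{2} = 36$)
$x{\left(E \right)} = 0$
$X = 0$ ($X = 36 \cdot 0 = 0$)
$107 \left(X - 155\right) = 107 \left(0 - 155\right) = 107 \left(-155\right) = -16585$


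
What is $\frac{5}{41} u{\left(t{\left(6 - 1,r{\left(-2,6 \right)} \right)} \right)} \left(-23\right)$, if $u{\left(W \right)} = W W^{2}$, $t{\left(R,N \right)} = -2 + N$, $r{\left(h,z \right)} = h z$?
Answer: $\frac{315560}{41} \approx 7696.6$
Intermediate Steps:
$u{\left(W \right)} = W^{3}$
$\frac{5}{41} u{\left(t{\left(6 - 1,r{\left(-2,6 \right)} \right)} \right)} \left(-23\right) = \frac{5}{41} \left(-2 - 12\right)^{3} \left(-23\right) = 5 \cdot \frac{1}{41} \left(-2 - 12\right)^{3} \left(-23\right) = \frac{5 \left(-14\right)^{3}}{41} \left(-23\right) = \frac{5}{41} \left(-2744\right) \left(-23\right) = \left(- \frac{13720}{41}\right) \left(-23\right) = \frac{315560}{41}$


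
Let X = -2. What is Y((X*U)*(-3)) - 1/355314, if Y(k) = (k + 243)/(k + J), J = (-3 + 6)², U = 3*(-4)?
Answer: -6750973/2487198 ≈ -2.7143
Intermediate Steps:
U = -12
J = 9 (J = 3² = 9)
Y(k) = (243 + k)/(9 + k) (Y(k) = (k + 243)/(k + 9) = (243 + k)/(9 + k))
Y((X*U)*(-3)) - 1/355314 = (243 - 2*(-12)*(-3))/(9 - 2*(-12)*(-3)) - 1/355314 = (243 + 24*(-3))/(9 + 24*(-3)) - 1*1/355314 = (243 - 72)/(9 - 72) - 1/355314 = 171/(-63) - 1/355314 = -1/63*171 - 1/355314 = -19/7 - 1/355314 = -6750973/2487198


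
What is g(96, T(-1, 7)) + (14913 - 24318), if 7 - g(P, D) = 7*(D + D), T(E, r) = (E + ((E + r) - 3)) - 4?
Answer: -9370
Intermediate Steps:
T(E, r) = -7 + r + 2*E (T(E, r) = (E + (-3 + E + r)) - 4 = (-3 + r + 2*E) - 4 = -7 + r + 2*E)
g(P, D) = 7 - 14*D (g(P, D) = 7 - 7*(D + D) = 7 - 7*2*D = 7 - 14*D)
g(96, T(-1, 7)) + (14913 - 24318) = (7 - 14*(-7 + 7 + 2*(-1))) + (14913 - 24318) = (7 - 14*(-7 + 7 - 2)) - 9405 = (7 - 14*(-2)) - 9405 = (7 + 28) - 9405 = 35 - 9405 = -9370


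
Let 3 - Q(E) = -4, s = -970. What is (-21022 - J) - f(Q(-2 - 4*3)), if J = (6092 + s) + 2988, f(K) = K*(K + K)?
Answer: -29230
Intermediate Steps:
Q(E) = 7 (Q(E) = 3 - 1*(-4) = 3 + 4 = 7)
f(K) = 2*K² (f(K) = K*(2*K) = 2*K²)
J = 8110 (J = (6092 - 970) + 2988 = 5122 + 2988 = 8110)
(-21022 - J) - f(Q(-2 - 4*3)) = (-21022 - 1*8110) - 2*7² = (-21022 - 8110) - 2*49 = -29132 - 1*98 = -29132 - 98 = -29230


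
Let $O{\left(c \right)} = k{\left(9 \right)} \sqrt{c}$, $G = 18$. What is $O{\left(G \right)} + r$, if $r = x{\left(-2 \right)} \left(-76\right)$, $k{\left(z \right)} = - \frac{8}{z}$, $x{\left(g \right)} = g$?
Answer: $152 - \frac{8 \sqrt{2}}{3} \approx 148.23$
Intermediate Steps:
$O{\left(c \right)} = - \frac{8 \sqrt{c}}{9}$ ($O{\left(c \right)} = - \frac{8}{9} \sqrt{c} = \left(-8\right) \frac{1}{9} \sqrt{c} = - \frac{8 \sqrt{c}}{9}$)
$r = 152$ ($r = \left(-2\right) \left(-76\right) = 152$)
$O{\left(G \right)} + r = - \frac{8 \sqrt{18}}{9} + 152 = - \frac{8 \cdot 3 \sqrt{2}}{9} + 152 = - \frac{8 \sqrt{2}}{3} + 152 = 152 - \frac{8 \sqrt{2}}{3}$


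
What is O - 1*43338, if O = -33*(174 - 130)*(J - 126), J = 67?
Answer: 42330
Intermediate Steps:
O = 85668 (O = -33*(174 - 130)*(67 - 126) = -1452*(-59) = -33*(-2596) = 85668)
O - 1*43338 = 85668 - 1*43338 = 85668 - 43338 = 42330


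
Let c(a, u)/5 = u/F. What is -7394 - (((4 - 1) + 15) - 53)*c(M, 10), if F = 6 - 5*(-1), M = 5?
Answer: -79584/11 ≈ -7234.9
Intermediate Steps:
F = 11 (F = 6 + 5 = 11)
c(a, u) = 5*u/11 (c(a, u) = 5*(u/11) = 5*u/11)
-7394 - (((4 - 1) + 15) - 53)*c(M, 10) = -7394 - (((4 - 1) + 15) - 53)*(5/11)*10 = -7394 - ((3 + 15) - 53)*50/11 = -7394 - (18 - 53)*50/11 = -7394 - (-35)*50/11 = -7394 - 1*(-1750/11) = -7394 + 1750/11 = -79584/11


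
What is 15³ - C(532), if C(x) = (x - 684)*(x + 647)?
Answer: 182583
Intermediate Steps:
C(x) = (-684 + x)*(647 + x)
15³ - C(532) = 15³ - (-442548 + 532² - 37*532) = 3375 - (-442548 + 283024 - 19684) = 3375 - 1*(-179208) = 3375 + 179208 = 182583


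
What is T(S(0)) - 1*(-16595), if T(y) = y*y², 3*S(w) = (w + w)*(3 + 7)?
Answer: 16595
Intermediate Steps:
S(w) = 20*w/3 (S(w) = ((w + w)*(3 + 7))/3 = ((2*w)*10)/3 = (20*w)/3 = 20*w/3)
T(y) = y³
T(S(0)) - 1*(-16595) = ((20/3)*0)³ - 1*(-16595) = 0³ + 16595 = 0 + 16595 = 16595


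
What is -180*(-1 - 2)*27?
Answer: 14580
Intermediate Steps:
-180*(-1 - 2)*27 = -180*(-3)*27 = -45*(-12)*27 = 540*27 = 14580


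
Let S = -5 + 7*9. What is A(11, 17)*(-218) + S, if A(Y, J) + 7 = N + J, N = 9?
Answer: -4084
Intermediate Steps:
A(Y, J) = 2 + J (A(Y, J) = -7 + (9 + J) = 2 + J)
S = 58 (S = -5 + 63 = 58)
A(11, 17)*(-218) + S = (2 + 17)*(-218) + 58 = 19*(-218) + 58 = -4142 + 58 = -4084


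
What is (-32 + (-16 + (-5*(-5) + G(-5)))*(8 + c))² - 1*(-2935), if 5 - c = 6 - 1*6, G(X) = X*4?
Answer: 33560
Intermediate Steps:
G(X) = 4*X
c = 5 (c = 5 - (6 - 1*6) = 5 - (6 - 6) = 5 - 1*0 = 5 + 0 = 5)
(-32 + (-16 + (-5*(-5) + G(-5)))*(8 + c))² - 1*(-2935) = (-32 + (-16 + (-5*(-5) + 4*(-5)))*(8 + 5))² - 1*(-2935) = (-32 + (-16 + (25 - 20))*13)² + 2935 = (-32 + (-16 + 5)*13)² + 2935 = (-32 - 11*13)² + 2935 = (-32 - 143)² + 2935 = (-175)² + 2935 = 30625 + 2935 = 33560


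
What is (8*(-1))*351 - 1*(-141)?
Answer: -2667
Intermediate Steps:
(8*(-1))*351 - 1*(-141) = -8*351 + 141 = -2808 + 141 = -2667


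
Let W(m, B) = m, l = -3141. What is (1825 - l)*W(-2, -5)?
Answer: -9932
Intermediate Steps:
(1825 - l)*W(-2, -5) = (1825 - 1*(-3141))*(-2) = (1825 + 3141)*(-2) = 4966*(-2) = -9932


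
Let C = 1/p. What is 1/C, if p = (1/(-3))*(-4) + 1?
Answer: 7/3 ≈ 2.3333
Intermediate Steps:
p = 7/3 (p = (1*(-1/3))*(-4) + 1 = -1/3*(-4) + 1 = 4/3 + 1 = 7/3 ≈ 2.3333)
C = 3/7 (C = 1/(7/3) = 3/7 ≈ 0.42857)
1/C = 1/(3/7) = 7/3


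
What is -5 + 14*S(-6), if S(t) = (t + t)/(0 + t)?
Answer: 23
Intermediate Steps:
S(t) = 2 (S(t) = (2*t)/t = 2)
-5 + 14*S(-6) = -5 + 14*2 = -5 + 28 = 23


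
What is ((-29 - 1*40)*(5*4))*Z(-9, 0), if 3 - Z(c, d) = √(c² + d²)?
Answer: 8280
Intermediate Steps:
Z(c, d) = 3 - √(c² + d²)
((-29 - 1*40)*(5*4))*Z(-9, 0) = ((-29 - 1*40)*(5*4))*(3 - √((-9)² + 0²)) = ((-29 - 40)*20)*(3 - √(81 + 0)) = (-69*20)*(3 - √81) = -1380*(3 - 1*9) = -1380*(3 - 9) = -1380*(-6) = 8280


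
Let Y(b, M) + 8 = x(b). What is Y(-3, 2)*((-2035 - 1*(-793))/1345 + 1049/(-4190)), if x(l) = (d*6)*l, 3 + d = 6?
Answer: 41012287/563555 ≈ 72.774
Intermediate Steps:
d = 3 (d = -3 + 6 = 3)
x(l) = 18*l (x(l) = (3*6)*l = 18*l)
Y(b, M) = -8 + 18*b
Y(-3, 2)*((-2035 - 1*(-793))/1345 + 1049/(-4190)) = (-8 + 18*(-3))*((-2035 - 1*(-793))/1345 + 1049/(-4190)) = (-8 - 54)*((-2035 + 793)*(1/1345) + 1049*(-1/4190)) = -62*(-1242*1/1345 - 1049/4190) = -62*(-1242/1345 - 1049/4190) = -62*(-1322977/1127110) = 41012287/563555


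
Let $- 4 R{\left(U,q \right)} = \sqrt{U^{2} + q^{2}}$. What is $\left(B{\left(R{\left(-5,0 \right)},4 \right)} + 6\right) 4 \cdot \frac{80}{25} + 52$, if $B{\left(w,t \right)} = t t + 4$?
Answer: $\frac{1924}{5} \approx 384.8$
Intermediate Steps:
$R{\left(U,q \right)} = - \frac{\sqrt{U^{2} + q^{2}}}{4}$
$B{\left(w,t \right)} = 4 + t^{2}$ ($B{\left(w,t \right)} = t^{2} + 4 = 4 + t^{2}$)
$\left(B{\left(R{\left(-5,0 \right)},4 \right)} + 6\right) 4 \cdot \frac{80}{25} + 52 = \left(\left(4 + 4^{2}\right) + 6\right) 4 \cdot \frac{80}{25} + 52 = \left(\left(4 + 16\right) + 6\right) 4 \cdot 80 \cdot \frac{1}{25} + 52 = \left(20 + 6\right) 4 \cdot \frac{16}{5} + 52 = 26 \cdot 4 \cdot \frac{16}{5} + 52 = 104 \cdot \frac{16}{5} + 52 = \frac{1664}{5} + 52 = \frac{1924}{5}$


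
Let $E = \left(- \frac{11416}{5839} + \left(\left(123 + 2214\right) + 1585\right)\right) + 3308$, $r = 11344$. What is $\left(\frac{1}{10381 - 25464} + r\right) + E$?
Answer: $\frac{1635633244271}{88069637} \approx 18572.0$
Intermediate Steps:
$E = \frac{42204554}{5839}$ ($E = \left(\left(-11416\right) \frac{1}{5839} + \left(2337 + 1585\right)\right) + 3308 = \left(- \frac{11416}{5839} + 3922\right) + 3308 = \frac{22889142}{5839} + 3308 = \frac{42204554}{5839} \approx 7228.0$)
$\left(\frac{1}{10381 - 25464} + r\right) + E = \left(\frac{1}{10381 - 25464} + 11344\right) + \frac{42204554}{5839} = \left(\frac{1}{-15083} + 11344\right) + \frac{42204554}{5839} = \left(- \frac{1}{15083} + 11344\right) + \frac{42204554}{5839} = \frac{171101551}{15083} + \frac{42204554}{5839} = \frac{1635633244271}{88069637}$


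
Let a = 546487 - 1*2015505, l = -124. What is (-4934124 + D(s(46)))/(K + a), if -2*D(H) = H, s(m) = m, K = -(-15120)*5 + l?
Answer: 4934147/1393542 ≈ 3.5407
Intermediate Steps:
K = 75476 (K = -(-15120)*5 - 124 = -504*(-150) - 124 = 75600 - 124 = 75476)
a = -1469018 (a = 546487 - 2015505 = -1469018)
D(H) = -H/2
(-4934124 + D(s(46)))/(K + a) = (-4934124 - ½*46)/(75476 - 1469018) = (-4934124 - 23)/(-1393542) = -4934147*(-1/1393542) = 4934147/1393542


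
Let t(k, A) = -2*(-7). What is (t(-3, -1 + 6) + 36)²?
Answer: 2500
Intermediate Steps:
t(k, A) = 14
(t(-3, -1 + 6) + 36)² = (14 + 36)² = 50² = 2500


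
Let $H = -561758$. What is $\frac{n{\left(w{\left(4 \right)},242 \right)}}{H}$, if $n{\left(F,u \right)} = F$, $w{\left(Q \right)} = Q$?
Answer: $- \frac{2}{280879} \approx -7.1205 \cdot 10^{-6}$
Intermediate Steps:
$\frac{n{\left(w{\left(4 \right)},242 \right)}}{H} = \frac{4}{-561758} = 4 \left(- \frac{1}{561758}\right) = - \frac{2}{280879}$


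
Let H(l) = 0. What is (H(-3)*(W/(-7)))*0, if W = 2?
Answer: 0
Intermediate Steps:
(H(-3)*(W/(-7)))*0 = (0*(2/(-7)))*0 = (0*(2*(-1/7)))*0 = (0*(-2/7))*0 = 0*0 = 0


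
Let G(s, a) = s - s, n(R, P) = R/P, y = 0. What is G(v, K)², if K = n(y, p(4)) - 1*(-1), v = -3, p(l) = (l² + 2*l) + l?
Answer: 0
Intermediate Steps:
p(l) = l² + 3*l
K = 1 (K = 0/((4*(3 + 4))) - 1*(-1) = 0/((4*7)) + 1 = 0/28 + 1 = 0*(1/28) + 1 = 0 + 1 = 1)
G(s, a) = 0
G(v, K)² = 0² = 0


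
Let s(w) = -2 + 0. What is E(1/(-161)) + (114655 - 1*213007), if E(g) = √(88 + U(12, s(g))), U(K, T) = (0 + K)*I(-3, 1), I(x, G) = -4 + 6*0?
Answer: -98352 + 2*√10 ≈ -98346.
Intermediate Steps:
I(x, G) = -4 (I(x, G) = -4 + 0 = -4)
s(w) = -2
U(K, T) = -4*K (U(K, T) = (0 + K)*(-4) = K*(-4) = -4*K)
E(g) = 2*√10 (E(g) = √(88 - 4*12) = √(88 - 48) = √40 = 2*√10)
E(1/(-161)) + (114655 - 1*213007) = 2*√10 + (114655 - 1*213007) = 2*√10 + (114655 - 213007) = 2*√10 - 98352 = -98352 + 2*√10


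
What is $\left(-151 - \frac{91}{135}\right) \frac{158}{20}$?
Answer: $- \frac{808802}{675} \approx -1198.2$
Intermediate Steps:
$\left(-151 - \frac{91}{135}\right) \frac{158}{20} = \left(-151 - \frac{91}{135}\right) 158 \cdot \frac{1}{20} = \left(-151 - \frac{91}{135}\right) \frac{79}{10} = \left(- \frac{20476}{135}\right) \frac{79}{10} = - \frac{808802}{675}$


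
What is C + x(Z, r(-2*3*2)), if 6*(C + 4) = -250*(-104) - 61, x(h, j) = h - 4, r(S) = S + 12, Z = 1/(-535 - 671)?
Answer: 2602045/603 ≈ 4315.2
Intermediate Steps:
Z = -1/1206 (Z = 1/(-1206) = -1/1206 ≈ -0.00082919)
r(S) = 12 + S
x(h, j) = -4 + h
C = 25915/6 (C = -4 + (-250*(-104) - 61)/6 = -4 + (26000 - 61)/6 = -4 + (⅙)*25939 = -4 + 25939/6 = 25915/6 ≈ 4319.2)
C + x(Z, r(-2*3*2)) = 25915/6 + (-4 - 1/1206) = 25915/6 - 4825/1206 = 2602045/603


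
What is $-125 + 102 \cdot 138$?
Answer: $13951$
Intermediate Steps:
$-125 + 102 \cdot 138 = -125 + 14076 = 13951$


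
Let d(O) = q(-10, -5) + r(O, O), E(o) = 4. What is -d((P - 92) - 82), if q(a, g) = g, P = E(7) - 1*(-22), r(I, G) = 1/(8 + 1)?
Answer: 44/9 ≈ 4.8889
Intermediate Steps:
r(I, G) = 1/9
P = 26 (P = 4 - 1*(-22) = 4 + 22 = 26)
d(O) = -44/9 (d(O) = -5 + 1/9 = -44/9)
-d((P - 92) - 82) = -1*(-44/9) = 44/9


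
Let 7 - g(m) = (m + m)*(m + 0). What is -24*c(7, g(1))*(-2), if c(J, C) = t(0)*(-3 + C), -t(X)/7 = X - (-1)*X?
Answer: 0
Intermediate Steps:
t(X) = -14*X (t(X) = -7*(X - (-1)*X) = -7*(X + X) = -14*X)
g(m) = 7 - 2*m**2 (g(m) = 7 - (m + m)*(m + 0) = 7 - 2*m*m = 7 - 2*m**2)
c(J, C) = 0 (c(J, C) = (-14*0)*(-3 + C) = 0*(-3 + C) = 0)
-24*c(7, g(1))*(-2) = -24*0*(-2) = 0*(-2) = 0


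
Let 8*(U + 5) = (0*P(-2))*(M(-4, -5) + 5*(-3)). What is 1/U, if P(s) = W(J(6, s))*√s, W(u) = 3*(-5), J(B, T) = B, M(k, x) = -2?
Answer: -⅕ ≈ -0.20000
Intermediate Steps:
W(u) = -15
P(s) = -15*√s
U = -5 (U = -5 + ((0*(-15*I*√2))*(-2 + 5*(-3)))/8 = -5 + ((0*(-15*I*√2))*(-2 - 15))/8 = -5 + ((0*(-15*I*√2))*(-17))/8 = -5 + (0*(-17))/8 = -5 + (⅛)*0 = -5 + 0 = -5)
1/U = 1/(-5) = -⅕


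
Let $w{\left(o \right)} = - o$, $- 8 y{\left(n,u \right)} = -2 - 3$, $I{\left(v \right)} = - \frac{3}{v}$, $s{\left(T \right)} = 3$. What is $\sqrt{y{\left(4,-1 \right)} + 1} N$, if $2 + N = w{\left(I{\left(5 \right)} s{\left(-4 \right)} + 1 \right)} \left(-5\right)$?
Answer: $- \frac{3 \sqrt{26}}{2} \approx -7.6485$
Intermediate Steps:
$y{\left(n,u \right)} = \frac{5}{8}$ ($y{\left(n,u \right)} = - \frac{-2 - 3}{8} = \left(- \frac{1}{8}\right) \left(-5\right) = \frac{5}{8}$)
$N = -6$ ($N = -2 + - (- \frac{3}{5} \cdot 3 + 1) \left(-5\right) = -2 + - (\left(-3\right) \frac{1}{5} \cdot 3 + 1) \left(-5\right) = -2 + - (\left(- \frac{3}{5}\right) 3 + 1) \left(-5\right) = -2 + - (- \frac{9}{5} + 1) \left(-5\right) = -2 + \left(-1\right) \left(- \frac{4}{5}\right) \left(-5\right) = -2 + \frac{4}{5} \left(-5\right) = -2 - 4 = -6$)
$\sqrt{y{\left(4,-1 \right)} + 1} N = \sqrt{\frac{5}{8} + 1} \left(-6\right) = \sqrt{\frac{13}{8}} \left(-6\right) = \frac{\sqrt{26}}{4} \left(-6\right) = - \frac{3 \sqrt{26}}{2}$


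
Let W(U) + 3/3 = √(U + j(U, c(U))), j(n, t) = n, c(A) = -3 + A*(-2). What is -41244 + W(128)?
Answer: -41229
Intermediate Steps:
c(A) = -3 - 2*A
W(U) = -1 + √2*√U (W(U) = -1 + √(U + U) = -1 + √(2*U) = -1 + √2*√U)
-41244 + W(128) = -41244 + (-1 + √2*√128) = -41244 + (-1 + √2*(8*√2)) = -41244 + (-1 + 16) = -41244 + 15 = -41229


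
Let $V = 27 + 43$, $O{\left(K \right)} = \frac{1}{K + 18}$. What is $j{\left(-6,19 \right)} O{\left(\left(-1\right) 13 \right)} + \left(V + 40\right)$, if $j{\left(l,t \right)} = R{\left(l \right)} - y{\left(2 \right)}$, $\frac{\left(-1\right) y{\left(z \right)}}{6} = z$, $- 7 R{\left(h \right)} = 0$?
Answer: $\frac{562}{5} \approx 112.4$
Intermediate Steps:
$R{\left(h \right)} = 0$ ($R{\left(h \right)} = \left(- \frac{1}{7}\right) 0 = 0$)
$y{\left(z \right)} = - 6 z$
$O{\left(K \right)} = \frac{1}{18 + K}$
$j{\left(l,t \right)} = 12$ ($j{\left(l,t \right)} = 0 - \left(-6\right) 2 = 0 - -12 = 0 + 12 = 12$)
$V = 70$
$j{\left(-6,19 \right)} O{\left(\left(-1\right) 13 \right)} + \left(V + 40\right) = \frac{12}{18 - 13} + \left(70 + 40\right) = \frac{12}{18 - 13} + 110 = \frac{12}{5} + 110 = \frac{562}{5}$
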